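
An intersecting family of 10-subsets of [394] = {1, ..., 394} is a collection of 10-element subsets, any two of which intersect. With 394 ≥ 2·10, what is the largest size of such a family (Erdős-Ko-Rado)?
max |F| = C(393, 9) = 561949481790441745

The Erdős-Ko-Rado theorem states: for n ≥ 2k, an intersecting family of k-subsets of an n-element set has size at most C(n − 1, k − 1), with equality for 'star' families {A ⊆ [n] : |A| = k, i ∈ A} (fix an element i). For n = 394, k = 10: C(393, 9) = 561949481790441745.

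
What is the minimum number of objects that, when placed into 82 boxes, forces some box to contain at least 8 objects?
n = (8 − 1)·82 + 1 = 575

By the generalised pigeonhole principle, to guarantee some box contains ≥ r objects we need more than (r − 1) · k objects total. Threshold: n = (r − 1) · k + 1. With r = 8 and k = 82: n = 7 · 82 + 1 = 574 + 1 = 575. For n = 574 = 7 · 82, we can put exactly 7 objects in every box, avoiding 8 in any single one — so 575 is tight.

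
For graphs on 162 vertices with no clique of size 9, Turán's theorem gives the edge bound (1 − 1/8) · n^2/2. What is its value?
Turán density bound = (7/8) · 162^2/2 = 45927/4 ≈ 11481.75

Turán's theorem: ex(n, K_{r+1}) is achieved by the complete r-partite Turán graph T(n, r) with parts as balanced as possible, and is at most (1 − 1/r) · n^2/2. For r = 8, n = 162: the density bound is (7/8) · 26244/2 = 45927/4 ≈ 11481.75. The integer-valued extremum is e(T(162, 8)) = 11481, which is strictly less than the density bound 45927/4 since 8 ∤ 162 (the parts of T(162, 8) cannot all be equal).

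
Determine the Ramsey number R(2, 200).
R(2, 200) = 200

R(2, k) = k for all k ≥ 2: in a 2-colouring of K_k, either some edge is red (a red K_2) or all edges are blue (a blue K_k). And K_{199} coloured all-blue has no blue K_200, so R(2, 200) > 199. Hence R(2, 200) = 200.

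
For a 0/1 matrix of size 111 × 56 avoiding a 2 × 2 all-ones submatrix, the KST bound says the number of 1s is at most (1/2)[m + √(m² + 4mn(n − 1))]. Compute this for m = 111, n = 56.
z(111, 56; 2, 2) ≤ (1/2)[111 + √(111² + 4·111·56·55)] = (1/2)[111 + √1379841] = 642.8332

Kővári–Sós–Turán: let r_1, ..., r_111 be the row sums and z = Σ r_i the total number of 1s. Each pair of columns can share at most one row with both entries 1 (else a 2×2 all-ones block appears), so Σ_i C(r_i, 2) ≤ C(56, 2) = 1540. By convexity Σ_i C(r_i, 2) ≥ 111·C(z/111, 2) = z(z − 111)/(2·111), giving z² − 111z − 111·56·55 ≤ 0 and hence z ≤ (1/2)[111 + √(12321 + 4·341880)] = (1/2)[111 + √1379841] ≈ (1/2)(111 + 1174.6663) = 642.8332.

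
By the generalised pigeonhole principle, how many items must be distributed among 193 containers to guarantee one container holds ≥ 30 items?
n = (30 − 1)·193 + 1 = 5598

By the generalised pigeonhole principle, to guarantee some box contains ≥ r objects we need more than (r − 1) · k objects total. Threshold: n = (r − 1) · k + 1. With r = 30 and k = 193: n = 29 · 193 + 1 = 5597 + 1 = 5598. For n = 5597 = 29 · 193, we can put exactly 29 objects in every box, avoiding 30 in any single one — so 5598 is tight.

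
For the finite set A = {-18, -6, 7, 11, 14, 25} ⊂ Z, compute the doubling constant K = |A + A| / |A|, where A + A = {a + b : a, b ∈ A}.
K = |A + A| / |A| = 21/6 = 7/2

Enumerate A + A = {a + b : a, b ∈ A}. With |A| = 6, there are |A|^2 = 36 ordered sum pairs; collecting distinct values, A + A = {-36, -24, -12, -11, -7, -4, 1, 5, 7, 8, 14, 18, 19, 21, 22, 25, 28, 32, 36, 39, 50}, so |A + A| = 21. Thus K = 21/6 = 7/2. For comparison, the minimum possible |A + A| over all 6-element sets is 2·6 − 1 = 11 (so min K = 11/6), attained only by arithmetic progressions.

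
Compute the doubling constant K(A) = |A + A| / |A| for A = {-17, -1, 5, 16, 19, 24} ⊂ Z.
K = |A + A| / |A| = 21/6 = 7/2

Enumerate A + A = {a + b : a, b ∈ A}. With |A| = 6, there are |A|^2 = 36 ordered sum pairs; collecting distinct values, A + A = {-34, -18, -12, -2, -1, 2, 4, 7, 10, 15, 18, 21, 23, 24, 29, 32, 35, 38, 40, 43, 48}, so |A + A| = 21. Thus K = 21/6 = 7/2. For comparison, the minimum possible |A + A| over all 6-element sets is 2·6 − 1 = 11 (so min K = 11/6), attained only by arithmetic progressions.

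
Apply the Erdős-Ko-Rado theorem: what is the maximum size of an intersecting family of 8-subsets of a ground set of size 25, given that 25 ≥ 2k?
max |F| = C(24, 7) = 346104

Erdős-Ko-Rado (1961): when n ≥ 2k, max |F| = C(n−1, k−1). The bound is attained by the star {A : i ∈ A} for any fixed i ∈ [n]. Here C(25−1, 8−1) = C(24, 7) = 346104.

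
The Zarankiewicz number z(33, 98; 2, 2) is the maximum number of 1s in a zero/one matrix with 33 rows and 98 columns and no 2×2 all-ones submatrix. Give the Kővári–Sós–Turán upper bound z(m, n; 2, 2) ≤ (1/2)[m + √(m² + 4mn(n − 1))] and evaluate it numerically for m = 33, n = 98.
z(33, 98; 2, 2) ≤ (1/2)[33 + √(33² + 4·33·98·97)] = (1/2)[33 + √1255881] = 576.8305

Kővári–Sós–Turán: let r_1, ..., r_33 be the row sums and z = Σ r_i the total number of 1s. Each pair of columns can share at most one row with both entries 1 (else a 2×2 all-ones block appears), so Σ_i C(r_i, 2) ≤ C(98, 2) = 4753. By convexity Σ_i C(r_i, 2) ≥ 33·C(z/33, 2) = z(z − 33)/(2·33), giving z² − 33z − 33·98·97 ≤ 0 and hence z ≤ (1/2)[33 + √(1089 + 4·313698)] = (1/2)[33 + √1255881] ≈ (1/2)(33 + 1120.661) = 576.8305.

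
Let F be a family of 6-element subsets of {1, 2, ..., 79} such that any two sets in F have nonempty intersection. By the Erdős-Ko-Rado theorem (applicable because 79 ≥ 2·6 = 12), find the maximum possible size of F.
max |F| = C(78, 5) = 21111090

Erdős-Ko-Rado (1961): when n ≥ 2k, max |F| = C(n−1, k−1). The bound is attained by the star {A : i ∈ A} for any fixed i ∈ [n]. Here C(79−1, 6−1) = C(78, 5) = 21111090.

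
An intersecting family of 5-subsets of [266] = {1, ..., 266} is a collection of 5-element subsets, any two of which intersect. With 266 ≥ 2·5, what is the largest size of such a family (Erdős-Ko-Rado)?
max |F| = C(265, 4) = 200860990

The Erdős-Ko-Rado theorem states: for n ≥ 2k, an intersecting family of k-subsets of an n-element set has size at most C(n − 1, k − 1), with equality for 'star' families {A ⊆ [n] : |A| = k, i ∈ A} (fix an element i). For n = 266, k = 5: C(265, 4) = 200860990.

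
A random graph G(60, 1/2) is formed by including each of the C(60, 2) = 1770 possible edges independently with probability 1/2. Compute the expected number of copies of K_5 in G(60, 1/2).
E[# K_5] = C(60, 5) · (1/2)^C(5, 2) = 5461512 / 2^10 = 682689/128 = 5333.5078125

For each 5-subset S of vertices (there are C(60, 5) = 5461512 such S), let X_S = 1 if S induces a K_5 (all C(5, 2) = 10 edges present). Then P(X_S = 1) = (1/2)^10 = 1/1024. By linearity of expectation, E[# K_5] = C(60, 5) · (1/2)^10 = 5461512 / 1024 = 682689/128 = 5333.5078125.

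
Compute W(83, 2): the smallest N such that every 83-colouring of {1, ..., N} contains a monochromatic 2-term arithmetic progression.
W(83, 2) = 83 + 1 = 84

A 2-term AP is any pair of integers, so a monochromatic 2-AP exists iff some colour is used at least twice. With 83 colours, the colouring i ↦ i on {1, ..., 83} uses each colour once, avoiding any monochromatic pair, so W(83, 2) > 83. For {1, ..., 84}, pigeonhole forces two integers of the same colour, which form a monochromatic 2-AP. Hence W(83, 2) = 84.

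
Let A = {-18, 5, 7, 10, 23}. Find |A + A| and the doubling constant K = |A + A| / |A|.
K = |A + A| / |A| = 15/5 = 3

Enumerate A + A = {a + b : a, b ∈ A}. With |A| = 5, there are |A|^2 = 25 ordered sum pairs; collecting distinct values, A + A = {-36, -13, -11, -8, 5, 10, 12, 14, 15, 17, 20, 28, 30, 33, 46}, so |A + A| = 15. Thus K = 15/5 = 3. For comparison, the minimum possible |A + A| over all 5-element sets is 2·5 − 1 = 9 (so min K = 9/5), attained only by arithmetic progressions.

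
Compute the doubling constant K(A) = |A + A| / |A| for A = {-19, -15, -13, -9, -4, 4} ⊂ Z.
K = |A + A| / |A| = 20/6 = 10/3

Enumerate A + A = {a + b : a, b ∈ A}. With |A| = 6, there are |A|^2 = 36 ordered sum pairs; collecting distinct values, A + A = {-38, -34, -32, -30, -28, -26, -24, -23, -22, -19, -18, -17, -15, -13, -11, -9, -8, -5, 0, 8}, so |A + A| = 20. Thus K = 20/6 = 10/3. For comparison, the minimum possible |A + A| over all 6-element sets is 2·6 − 1 = 11 (so min K = 11/6), attained only by arithmetic progressions.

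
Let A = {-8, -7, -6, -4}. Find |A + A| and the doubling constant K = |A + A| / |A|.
K = |A + A| / |A| = 8/4 = 2

Enumerate A + A = {a + b : a, b ∈ A}. With |A| = 4, there are |A|^2 = 16 ordered sum pairs; collecting distinct values, A + A = {-16, -15, -14, -13, -12, -11, -10, -8}, so |A + A| = 8. Thus K = 8/4 = 2. For comparison, the minimum possible |A + A| over all 4-element sets is 2·4 − 1 = 7 (so min K = 7/4), attained only by arithmetic progressions.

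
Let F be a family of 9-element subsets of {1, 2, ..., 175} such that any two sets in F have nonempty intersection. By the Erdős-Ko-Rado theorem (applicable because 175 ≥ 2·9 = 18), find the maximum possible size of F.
max |F| = C(174, 8) = 17699490469791

Erdős-Ko-Rado (1961): when n ≥ 2k, max |F| = C(n−1, k−1). The bound is attained by the star {A : i ∈ A} for any fixed i ∈ [n]. Here C(175−1, 9−1) = C(174, 8) = 17699490469791.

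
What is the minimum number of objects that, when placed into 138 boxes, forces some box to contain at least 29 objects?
n = (29 − 1)·138 + 1 = 3865

By the generalised pigeonhole principle, to guarantee some box contains ≥ r objects we need more than (r − 1) · k objects total. Threshold: n = (r − 1) · k + 1. With r = 29 and k = 138: n = 28 · 138 + 1 = 3864 + 1 = 3865. For n = 3864 = 28 · 138, we can put exactly 28 objects in every box, avoiding 29 in any single one — so 3865 is tight.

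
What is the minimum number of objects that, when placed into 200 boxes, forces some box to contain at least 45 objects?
n = (45 − 1)·200 + 1 = 8801

By the generalised pigeonhole principle, to guarantee some box contains ≥ r objects we need more than (r − 1) · k objects total. Threshold: n = (r − 1) · k + 1. With r = 45 and k = 200: n = 44 · 200 + 1 = 8800 + 1 = 8801. For n = 8800 = 44 · 200, we can put exactly 44 objects in every box, avoiding 45 in any single one — so 8801 is tight.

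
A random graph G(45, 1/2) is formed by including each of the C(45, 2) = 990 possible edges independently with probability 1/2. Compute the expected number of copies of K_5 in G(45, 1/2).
E[# K_5] = C(45, 5) · (1/2)^C(5, 2) = 1221759 / 2^10 ≈ 1193.124023

For each 5-subset S of vertices (there are C(45, 5) = 1221759 such S), let X_S = 1 if S induces a K_5 (all C(5, 2) = 10 edges present). Then P(X_S = 1) = (1/2)^10 = 1/1024. By linearity of expectation, E[# K_5] = C(45, 5) · (1/2)^10 = 1221759 / 1024 ≈ 1193.124023.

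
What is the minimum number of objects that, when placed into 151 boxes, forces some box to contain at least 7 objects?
n = (7 − 1)·151 + 1 = 907

By the generalised pigeonhole principle, to guarantee some box contains ≥ r objects we need more than (r − 1) · k objects total. Threshold: n = (r − 1) · k + 1. With r = 7 and k = 151: n = 6 · 151 + 1 = 906 + 1 = 907. For n = 906 = 6 · 151, we can put exactly 6 objects in every box, avoiding 7 in any single one — so 907 is tight.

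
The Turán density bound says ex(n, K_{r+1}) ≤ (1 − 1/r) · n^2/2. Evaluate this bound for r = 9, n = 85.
Turán density bound = (8/9) · 85^2/2 = 28900/9 ≈ 3211.1111

Turán's theorem: ex(n, K_{r+1}) is achieved by the complete r-partite Turán graph T(n, r) with parts as balanced as possible, and is at most (1 − 1/r) · n^2/2. For r = 9, n = 85: the density bound is (8/9) · 7225/2 = 28900/9 ≈ 3211.1111. The integer-valued extremum is e(T(85, 9)) = 3210, which is strictly less than the density bound 28900/9 since 9 ∤ 85 (the parts of T(85, 9) cannot all be equal).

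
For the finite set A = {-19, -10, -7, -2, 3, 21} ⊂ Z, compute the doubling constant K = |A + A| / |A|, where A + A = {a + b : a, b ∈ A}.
K = |A + A| / |A| = 20/6 = 10/3

Enumerate A + A = {a + b : a, b ∈ A}. With |A| = 6, there are |A|^2 = 36 ordered sum pairs; collecting distinct values, A + A = {-38, -29, -26, -21, -20, -17, -16, -14, -12, -9, -7, -4, 1, 2, 6, 11, 14, 19, 24, 42}, so |A + A| = 20. Thus K = 20/6 = 10/3. For comparison, the minimum possible |A + A| over all 6-element sets is 2·6 − 1 = 11 (so min K = 11/6), attained only by arithmetic progressions.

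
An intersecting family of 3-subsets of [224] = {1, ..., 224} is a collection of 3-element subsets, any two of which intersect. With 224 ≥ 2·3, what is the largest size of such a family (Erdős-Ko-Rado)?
max |F| = C(223, 2) = 24753

Erdős-Ko-Rado (1961): when n ≥ 2k, max |F| = C(n−1, k−1). The bound is attained by the star {A : i ∈ A} for any fixed i ∈ [n]. Here C(224−1, 3−1) = C(223, 2) = 24753.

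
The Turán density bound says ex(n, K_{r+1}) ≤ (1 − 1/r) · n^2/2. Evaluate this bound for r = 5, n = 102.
Turán density bound = (4/5) · 102^2/2 = 20808/5 ≈ 4161.6

Turán's theorem: ex(n, K_{r+1}) is achieved by the complete r-partite Turán graph T(n, r) with parts as balanced as possible, and is at most (1 − 1/r) · n^2/2. For r = 5, n = 102: the density bound is (4/5) · 10404/2 = 20808/5 ≈ 4161.6. The integer-valued extremum is e(T(102, 5)) = 4161, which is strictly less than the density bound 20808/5 since 5 ∤ 102 (the parts of T(102, 5) cannot all be equal).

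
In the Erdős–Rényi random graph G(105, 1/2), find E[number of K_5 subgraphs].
E[# K_5] = C(105, 5) · (1/2)^C(5, 2) = 96560646 / 2^10 = 48280323/512 ≈ 94297.505859

For each 5-subset S of vertices (there are C(105, 5) = 96560646 such S), let X_S = 1 if S induces a K_5 (all C(5, 2) = 10 edges present). Then P(X_S = 1) = (1/2)^10 = 1/1024. By linearity of expectation, E[# K_5] = C(105, 5) · (1/2)^10 = 96560646 / 1024 = 48280323/512 ≈ 94297.505859.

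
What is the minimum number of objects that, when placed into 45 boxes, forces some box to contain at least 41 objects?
n = (41 − 1)·45 + 1 = 1801

By the generalised pigeonhole principle, to guarantee some box contains ≥ r objects we need more than (r − 1) · k objects total. Threshold: n = (r − 1) · k + 1. With r = 41 and k = 45: n = 40 · 45 + 1 = 1800 + 1 = 1801. For n = 1800 = 40 · 45, we can put exactly 40 objects in every box, avoiding 41 in any single one — so 1801 is tight.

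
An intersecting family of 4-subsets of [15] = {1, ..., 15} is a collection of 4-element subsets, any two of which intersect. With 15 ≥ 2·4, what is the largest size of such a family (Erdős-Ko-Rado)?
max |F| = C(14, 3) = 364

Erdős-Ko-Rado (1961): when n ≥ 2k, max |F| = C(n−1, k−1). The bound is attained by the star {A : i ∈ A} for any fixed i ∈ [n]. Here C(15−1, 4−1) = C(14, 3) = 364.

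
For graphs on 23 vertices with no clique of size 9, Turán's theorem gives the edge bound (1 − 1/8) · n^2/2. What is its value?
Turán density bound = (7/8) · 23^2/2 = 3703/16 ≈ 231.4375

Turán's theorem: ex(n, K_{r+1}) is achieved by the complete r-partite Turán graph T(n, r) with parts as balanced as possible, and is at most (1 − 1/r) · n^2/2. For r = 8, n = 23: the density bound is (7/8) · 529/2 = 3703/16 ≈ 231.4375. The integer-valued extremum is e(T(23, 8)) = 231, which is strictly less than the density bound 3703/16 since 8 ∤ 23 (the parts of T(23, 8) cannot all be equal).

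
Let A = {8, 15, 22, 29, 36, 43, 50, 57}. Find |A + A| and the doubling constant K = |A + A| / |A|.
K = |A + A| / |A| = 15/8

Enumerate A + A = {a + b : a, b ∈ A}. With |A| = 8, there are |A|^2 = 64 ordered sum pairs; collecting distinct values, A + A = {16, 23, 30, 37, 44, 51, 58, 65, 72, 79, 86, 93, 100, 107, 114}, so |A + A| = 15. Thus K = 15/8. Here |A + A| = 2|A| − 1 = 15, the minimum possible — so K = 15/8 is minimal, which holds iff A is an arithmetic progression.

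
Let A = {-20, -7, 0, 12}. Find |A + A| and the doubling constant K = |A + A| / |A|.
K = |A + A| / |A| = 10/4 = 5/2

Enumerate A + A = {a + b : a, b ∈ A}. With |A| = 4, there are |A|^2 = 16 ordered sum pairs; collecting distinct values, A + A = {-40, -27, -20, -14, -8, -7, 0, 5, 12, 24}, so |A + A| = 10. Thus K = 10/4 = 5/2. For comparison, the minimum possible |A + A| over all 4-element sets is 2·4 − 1 = 7 (so min K = 7/4), attained only by arithmetic progressions.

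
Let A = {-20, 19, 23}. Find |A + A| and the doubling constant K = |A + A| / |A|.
K = |A + A| / |A| = 6/3 = 2

Enumerate A + A = {a + b : a, b ∈ A}. With |A| = 3, there are |A|^2 = 9 ordered sum pairs; collecting distinct values, A + A = {-40, -1, 3, 38, 42, 46}, so |A + A| = 6. Thus K = 6/3 = 2. For comparison, the minimum possible |A + A| over all 3-element sets is 2·3 − 1 = 5 (so min K = 5/3), attained only by arithmetic progressions.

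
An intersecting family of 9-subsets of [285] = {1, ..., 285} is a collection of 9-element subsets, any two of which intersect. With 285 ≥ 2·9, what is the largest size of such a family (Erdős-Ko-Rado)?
max |F| = C(284, 8) = 950225060447529

The Erdős-Ko-Rado theorem states: for n ≥ 2k, an intersecting family of k-subsets of an n-element set has size at most C(n − 1, k − 1), with equality for 'star' families {A ⊆ [n] : |A| = k, i ∈ A} (fix an element i). For n = 285, k = 9: C(284, 8) = 950225060447529.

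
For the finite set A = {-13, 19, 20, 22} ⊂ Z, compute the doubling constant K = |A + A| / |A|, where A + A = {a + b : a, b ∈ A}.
K = |A + A| / |A| = 10/4 = 5/2

Enumerate A + A = {a + b : a, b ∈ A}. With |A| = 4, there are |A|^2 = 16 ordered sum pairs; collecting distinct values, A + A = {-26, 6, 7, 9, 38, 39, 40, 41, 42, 44}, so |A + A| = 10. Thus K = 10/4 = 5/2. For comparison, the minimum possible |A + A| over all 4-element sets is 2·4 − 1 = 7 (so min K = 7/4), attained only by arithmetic progressions.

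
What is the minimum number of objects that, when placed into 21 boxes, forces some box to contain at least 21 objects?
n = (21 − 1)·21 + 1 = 421

By the generalised pigeonhole principle, to guarantee some box contains ≥ r objects we need more than (r − 1) · k objects total. Threshold: n = (r − 1) · k + 1. With r = 21 and k = 21: n = 20 · 21 + 1 = 420 + 1 = 421. For n = 420 = 20 · 21, we can put exactly 20 objects in every box, avoiding 21 in any single one — so 421 is tight.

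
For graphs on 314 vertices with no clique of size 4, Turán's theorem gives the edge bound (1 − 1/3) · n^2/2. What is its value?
Turán density bound = (2/3) · 314^2/2 = 98596/3 ≈ 32865.3333

Turán's theorem: ex(n, K_{r+1}) is achieved by the complete r-partite Turán graph T(n, r) with parts as balanced as possible, and is at most (1 − 1/r) · n^2/2. For r = 3, n = 314: the density bound is (2/3) · 98596/2 = 98596/3 ≈ 32865.3333. The integer-valued extremum is e(T(314, 3)) = 32865, which is strictly less than the density bound 98596/3 since 3 ∤ 314 (the parts of T(314, 3) cannot all be equal).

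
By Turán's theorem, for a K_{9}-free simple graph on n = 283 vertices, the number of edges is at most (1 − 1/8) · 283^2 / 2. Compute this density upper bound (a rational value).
Turán density bound = (7/8) · 283^2/2 = 560623/16 ≈ 35038.9375

Turán's theorem: ex(n, K_{r+1}) is achieved by the complete r-partite Turán graph T(n, r) with parts as balanced as possible, and is at most (1 − 1/r) · n^2/2. For r = 8, n = 283: the density bound is (7/8) · 80089/2 = 560623/16 ≈ 35038.9375. The integer-valued extremum is e(T(283, 8)) = 35038, which is strictly less than the density bound 560623/16 since 8 ∤ 283 (the parts of T(283, 8) cannot all be equal).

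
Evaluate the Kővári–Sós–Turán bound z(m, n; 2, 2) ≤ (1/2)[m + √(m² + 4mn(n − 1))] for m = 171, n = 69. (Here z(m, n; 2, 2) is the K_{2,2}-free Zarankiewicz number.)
z(171, 69; 2, 2) ≤ (1/2)[171 + √(171² + 4·171·69·68)] = (1/2)[171 + √3238569] = 985.3012

Kővári–Sós–Turán: let r_1, ..., r_171 be the row sums and z = Σ r_i the total number of 1s. Each pair of columns can share at most one row with both entries 1 (else a 2×2 all-ones block appears), so Σ_i C(r_i, 2) ≤ C(69, 2) = 2346. By convexity Σ_i C(r_i, 2) ≥ 171·C(z/171, 2) = z(z − 171)/(2·171), giving z² − 171z − 171·69·68 ≤ 0 and hence z ≤ (1/2)[171 + √(29241 + 4·802332)] = (1/2)[171 + √3238569] ≈ (1/2)(171 + 1799.6025) = 985.3012.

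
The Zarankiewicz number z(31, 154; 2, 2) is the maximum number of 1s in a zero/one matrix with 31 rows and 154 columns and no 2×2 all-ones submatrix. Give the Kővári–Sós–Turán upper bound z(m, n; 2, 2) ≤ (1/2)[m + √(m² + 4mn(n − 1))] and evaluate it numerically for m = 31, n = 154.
z(31, 154; 2, 2) ≤ (1/2)[31 + √(31² + 4·31·154·153)] = (1/2)[31 + √2922649] = 870.2878

Kővári–Sós–Turán: let r_1, ..., r_31 be the row sums and z = Σ r_i the total number of 1s. Each pair of columns can share at most one row with both entries 1 (else a 2×2 all-ones block appears), so Σ_i C(r_i, 2) ≤ C(154, 2) = 11781. By convexity Σ_i C(r_i, 2) ≥ 31·C(z/31, 2) = z(z − 31)/(2·31), giving z² − 31z − 31·154·153 ≤ 0 and hence z ≤ (1/2)[31 + √(961 + 4·730422)] = (1/2)[31 + √2922649] ≈ (1/2)(31 + 1709.5757) = 870.2878.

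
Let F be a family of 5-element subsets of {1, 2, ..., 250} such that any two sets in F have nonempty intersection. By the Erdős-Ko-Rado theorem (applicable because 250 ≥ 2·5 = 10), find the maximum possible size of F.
max |F| = C(249, 4) = 156340626

The Erdős-Ko-Rado theorem states: for n ≥ 2k, an intersecting family of k-subsets of an n-element set has size at most C(n − 1, k − 1), with equality for 'star' families {A ⊆ [n] : |A| = k, i ∈ A} (fix an element i). For n = 250, k = 5: C(249, 4) = 156340626.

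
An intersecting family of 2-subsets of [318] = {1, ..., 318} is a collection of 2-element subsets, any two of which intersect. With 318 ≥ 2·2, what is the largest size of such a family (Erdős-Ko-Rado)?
max |F| = C(317, 1) = 317

The Erdős-Ko-Rado theorem states: for n ≥ 2k, an intersecting family of k-subsets of an n-element set has size at most C(n − 1, k − 1), with equality for 'star' families {A ⊆ [n] : |A| = k, i ∈ A} (fix an element i). For n = 318, k = 2: C(317, 1) = 317.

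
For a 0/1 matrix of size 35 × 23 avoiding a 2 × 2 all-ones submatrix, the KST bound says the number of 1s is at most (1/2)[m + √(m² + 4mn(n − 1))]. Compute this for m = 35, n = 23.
z(35, 23; 2, 2) ≤ (1/2)[35 + √(35² + 4·35·23·22)] = (1/2)[35 + √72065] = 151.7246

Kővári–Sós–Turán: let r_1, ..., r_35 be the row sums and z = Σ r_i the total number of 1s. Each pair of columns can share at most one row with both entries 1 (else a 2×2 all-ones block appears), so Σ_i C(r_i, 2) ≤ C(23, 2) = 253. By convexity Σ_i C(r_i, 2) ≥ 35·C(z/35, 2) = z(z − 35)/(2·35), giving z² − 35z − 35·23·22 ≤ 0 and hence z ≤ (1/2)[35 + √(1225 + 4·17710)] = (1/2)[35 + √72065] ≈ (1/2)(35 + 268.4493) = 151.7246.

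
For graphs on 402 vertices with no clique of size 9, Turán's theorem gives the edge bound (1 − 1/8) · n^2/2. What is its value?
Turán density bound = (7/8) · 402^2/2 = 282807/4 ≈ 70701.75

Turán's theorem: ex(n, K_{r+1}) is achieved by the complete r-partite Turán graph T(n, r) with parts as balanced as possible, and is at most (1 − 1/r) · n^2/2. For r = 8, n = 402: the density bound is (7/8) · 161604/2 = 282807/4 ≈ 70701.75. The integer-valued extremum is e(T(402, 8)) = 70701, which is strictly less than the density bound 282807/4 since 8 ∤ 402 (the parts of T(402, 8) cannot all be equal).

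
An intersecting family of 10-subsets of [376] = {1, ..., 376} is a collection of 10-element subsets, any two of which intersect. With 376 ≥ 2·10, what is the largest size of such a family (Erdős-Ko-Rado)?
max |F| = C(375, 9) = 366866022765580250

The Erdős-Ko-Rado theorem states: for n ≥ 2k, an intersecting family of k-subsets of an n-element set has size at most C(n − 1, k − 1), with equality for 'star' families {A ⊆ [n] : |A| = k, i ∈ A} (fix an element i). For n = 376, k = 10: C(375, 9) = 366866022765580250.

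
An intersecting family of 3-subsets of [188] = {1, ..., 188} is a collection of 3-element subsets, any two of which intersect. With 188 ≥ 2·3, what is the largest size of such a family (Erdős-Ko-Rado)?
max |F| = C(187, 2) = 17391

The Erdős-Ko-Rado theorem states: for n ≥ 2k, an intersecting family of k-subsets of an n-element set has size at most C(n − 1, k − 1), with equality for 'star' families {A ⊆ [n] : |A| = k, i ∈ A} (fix an element i). For n = 188, k = 3: C(187, 2) = 17391.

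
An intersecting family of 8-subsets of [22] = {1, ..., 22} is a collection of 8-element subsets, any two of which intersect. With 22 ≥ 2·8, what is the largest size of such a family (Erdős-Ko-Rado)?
max |F| = C(21, 7) = 116280

The Erdős-Ko-Rado theorem states: for n ≥ 2k, an intersecting family of k-subsets of an n-element set has size at most C(n − 1, k − 1), with equality for 'star' families {A ⊆ [n] : |A| = k, i ∈ A} (fix an element i). For n = 22, k = 8: C(21, 7) = 116280.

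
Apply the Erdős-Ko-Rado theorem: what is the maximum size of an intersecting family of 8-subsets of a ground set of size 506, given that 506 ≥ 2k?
max |F| = C(505, 7) = 1593937749223500

Erdős-Ko-Rado (1961): when n ≥ 2k, max |F| = C(n−1, k−1). The bound is attained by the star {A : i ∈ A} for any fixed i ∈ [n]. Here C(506−1, 8−1) = C(505, 7) = 1593937749223500.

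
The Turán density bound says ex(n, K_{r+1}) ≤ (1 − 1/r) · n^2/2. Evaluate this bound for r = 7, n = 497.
Turán density bound = (6/7) · 497^2/2 = 105861

Turán's theorem: ex(n, K_{r+1}) is achieved by the complete r-partite Turán graph T(n, r) with parts as balanced as possible, and is at most (1 − 1/r) · n^2/2. For r = 7, n = 497: the density bound is (6/7) · 247009/2 = 105861. Since 7 ∣ 497, the Turán graph T(497, 7) has parts of equal size 71, and its edge count e(T(497, 7)) = 105861 attains the density bound exactly.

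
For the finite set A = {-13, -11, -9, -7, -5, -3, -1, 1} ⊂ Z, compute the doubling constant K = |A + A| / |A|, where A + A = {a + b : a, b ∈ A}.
K = |A + A| / |A| = 15/8

Enumerate A + A = {a + b : a, b ∈ A}. With |A| = 8, there are |A|^2 = 64 ordered sum pairs; collecting distinct values, A + A = {-26, -24, -22, -20, -18, -16, -14, -12, -10, -8, -6, -4, -2, 0, 2}, so |A + A| = 15. Thus K = 15/8. Here |A + A| = 2|A| − 1 = 15, the minimum possible — so K = 15/8 is minimal, which holds iff A is an arithmetic progression.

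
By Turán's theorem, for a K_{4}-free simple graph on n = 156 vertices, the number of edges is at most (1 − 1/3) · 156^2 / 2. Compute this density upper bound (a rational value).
Turán density bound = (2/3) · 156^2/2 = 8112

Turán's theorem: ex(n, K_{r+1}) is achieved by the complete r-partite Turán graph T(n, r) with parts as balanced as possible, and is at most (1 − 1/r) · n^2/2. For r = 3, n = 156: the density bound is (2/3) · 24336/2 = 8112. Since 3 ∣ 156, the Turán graph T(156, 3) has parts of equal size 52, and its edge count e(T(156, 3)) = 8112 attains the density bound exactly.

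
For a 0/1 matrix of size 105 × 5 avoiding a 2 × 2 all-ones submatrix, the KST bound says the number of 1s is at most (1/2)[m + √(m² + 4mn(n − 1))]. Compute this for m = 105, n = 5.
z(105, 5; 2, 2) ≤ (1/2)[105 + √(105² + 4·105·5·4)] = (1/2)[105 + √19425] = 122.1868

Kővári–Sós–Turán: let r_1, ..., r_105 be the row sums and z = Σ r_i the total number of 1s. Each pair of columns can share at most one row with both entries 1 (else a 2×2 all-ones block appears), so Σ_i C(r_i, 2) ≤ C(5, 2) = 10. By convexity Σ_i C(r_i, 2) ≥ 105·C(z/105, 2) = z(z − 105)/(2·105), giving z² − 105z − 105·5·4 ≤ 0 and hence z ≤ (1/2)[105 + √(11025 + 4·2100)] = (1/2)[105 + √19425] ≈ (1/2)(105 + 139.3736) = 122.1868.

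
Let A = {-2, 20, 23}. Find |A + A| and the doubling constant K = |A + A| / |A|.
K = |A + A| / |A| = 6/3 = 2

Enumerate A + A = {a + b : a, b ∈ A}. With |A| = 3, there are |A|^2 = 9 ordered sum pairs; collecting distinct values, A + A = {-4, 18, 21, 40, 43, 46}, so |A + A| = 6. Thus K = 6/3 = 2. For comparison, the minimum possible |A + A| over all 3-element sets is 2·3 − 1 = 5 (so min K = 5/3), attained only by arithmetic progressions.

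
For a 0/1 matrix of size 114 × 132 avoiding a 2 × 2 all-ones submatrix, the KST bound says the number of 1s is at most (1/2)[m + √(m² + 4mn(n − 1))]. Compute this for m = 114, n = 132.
z(114, 132; 2, 2) ≤ (1/2)[114 + √(114² + 4·114·132·131)] = (1/2)[114 + √7898148] = 1462.1822

Kővári–Sós–Turán: let r_1, ..., r_114 be the row sums and z = Σ r_i the total number of 1s. Each pair of columns can share at most one row with both entries 1 (else a 2×2 all-ones block appears), so Σ_i C(r_i, 2) ≤ C(132, 2) = 8646. By convexity Σ_i C(r_i, 2) ≥ 114·C(z/114, 2) = z(z − 114)/(2·114), giving z² − 114z − 114·132·131 ≤ 0 and hence z ≤ (1/2)[114 + √(12996 + 4·1971288)] = (1/2)[114 + √7898148] ≈ (1/2)(114 + 2810.3644) = 1462.1822.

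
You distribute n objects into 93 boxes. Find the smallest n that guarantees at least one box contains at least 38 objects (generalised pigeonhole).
n = (38 − 1)·93 + 1 = 3442

By the generalised pigeonhole principle, to guarantee some box contains ≥ r objects we need more than (r − 1) · k objects total. Threshold: n = (r − 1) · k + 1. With r = 38 and k = 93: n = 37 · 93 + 1 = 3441 + 1 = 3442. For n = 3441 = 37 · 93, we can put exactly 37 objects in every box, avoiding 38 in any single one — so 3442 is tight.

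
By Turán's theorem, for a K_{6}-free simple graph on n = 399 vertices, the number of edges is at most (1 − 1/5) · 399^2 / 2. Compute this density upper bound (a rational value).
Turán density bound = (4/5) · 399^2/2 = 318402/5 ≈ 63680.4

Turán's theorem: ex(n, K_{r+1}) is achieved by the complete r-partite Turán graph T(n, r) with parts as balanced as possible, and is at most (1 − 1/r) · n^2/2. For r = 5, n = 399: the density bound is (4/5) · 159201/2 = 318402/5 ≈ 63680.4. The integer-valued extremum is e(T(399, 5)) = 63680, which is strictly less than the density bound 318402/5 since 5 ∤ 399 (the parts of T(399, 5) cannot all be equal).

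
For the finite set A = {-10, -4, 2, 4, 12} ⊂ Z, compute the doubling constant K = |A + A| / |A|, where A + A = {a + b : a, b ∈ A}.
K = |A + A| / |A| = 13/5

Enumerate A + A = {a + b : a, b ∈ A}. With |A| = 5, there are |A|^2 = 25 ordered sum pairs; collecting distinct values, A + A = {-20, -14, -8, -6, -2, 0, 2, 4, 6, 8, 14, 16, 24}, so |A + A| = 13. Thus K = 13/5. For comparison, the minimum possible |A + A| over all 5-element sets is 2·5 − 1 = 9 (so min K = 9/5), attained only by arithmetic progressions.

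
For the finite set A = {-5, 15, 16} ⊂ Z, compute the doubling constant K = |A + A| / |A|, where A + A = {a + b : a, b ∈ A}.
K = |A + A| / |A| = 6/3 = 2

Enumerate A + A = {a + b : a, b ∈ A}. With |A| = 3, there are |A|^2 = 9 ordered sum pairs; collecting distinct values, A + A = {-10, 10, 11, 30, 31, 32}, so |A + A| = 6. Thus K = 6/3 = 2. For comparison, the minimum possible |A + A| over all 3-element sets is 2·3 − 1 = 5 (so min K = 5/3), attained only by arithmetic progressions.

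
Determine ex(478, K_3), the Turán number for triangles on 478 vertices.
ex(478, K_3) = ⌊478^2/4⌋ = 57121

Mantel (1907): a triangle-free graph on n vertices has at most ⌊n^2/4⌋ edges, with equality for the complete bipartite graph K_{⌊n/2⌋, ⌈n/2⌉}. For n = 478: ⌊478^2/4⌋ = ⌊228484/4⌋ = 57121. The extremal graph is K_{239, 239}, which has 239·239 = 57121 edges.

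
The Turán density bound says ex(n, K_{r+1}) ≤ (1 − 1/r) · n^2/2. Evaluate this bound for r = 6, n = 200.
Turán density bound = (5/6) · 200^2/2 = 50000/3 ≈ 16666.6667

Turán's theorem: ex(n, K_{r+1}) is achieved by the complete r-partite Turán graph T(n, r) with parts as balanced as possible, and is at most (1 − 1/r) · n^2/2. For r = 6, n = 200: the density bound is (5/6) · 40000/2 = 50000/3 ≈ 16666.6667. The integer-valued extremum is e(T(200, 6)) = 16666, which is strictly less than the density bound 50000/3 since 6 ∤ 200 (the parts of T(200, 6) cannot all be equal).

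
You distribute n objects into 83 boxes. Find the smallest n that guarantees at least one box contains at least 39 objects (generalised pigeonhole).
n = (39 − 1)·83 + 1 = 3155

By the generalised pigeonhole principle, to guarantee some box contains ≥ r objects we need more than (r − 1) · k objects total. Threshold: n = (r − 1) · k + 1. With r = 39 and k = 83: n = 38 · 83 + 1 = 3154 + 1 = 3155. For n = 3154 = 38 · 83, we can put exactly 38 objects in every box, avoiding 39 in any single one — so 3155 is tight.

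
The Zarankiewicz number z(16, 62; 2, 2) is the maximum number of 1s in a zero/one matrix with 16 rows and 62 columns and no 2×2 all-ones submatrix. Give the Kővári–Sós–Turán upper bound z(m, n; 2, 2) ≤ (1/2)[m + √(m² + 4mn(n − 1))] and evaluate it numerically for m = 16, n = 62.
z(16, 62; 2, 2) ≤ (1/2)[16 + √(16² + 4·16·62·61)] = (1/2)[16 + √242304] = 254.1219

Kővári–Sós–Turán: let r_1, ..., r_16 be the row sums and z = Σ r_i the total number of 1s. Each pair of columns can share at most one row with both entries 1 (else a 2×2 all-ones block appears), so Σ_i C(r_i, 2) ≤ C(62, 2) = 1891. By convexity Σ_i C(r_i, 2) ≥ 16·C(z/16, 2) = z(z − 16)/(2·16), giving z² − 16z − 16·62·61 ≤ 0 and hence z ≤ (1/2)[16 + √(256 + 4·60512)] = (1/2)[16 + √242304] ≈ (1/2)(16 + 492.2438) = 254.1219.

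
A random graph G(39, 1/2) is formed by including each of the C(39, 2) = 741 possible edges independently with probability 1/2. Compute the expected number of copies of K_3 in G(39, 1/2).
E[# K_3] = C(39, 3) · (1/2)^C(3, 2) = 9139 / 2^3 = 1142.375

For each 3-subset S of vertices (there are C(39, 3) = 9139 such S), let X_S = 1 if S induces a K_3 (all C(3, 2) = 3 edges present). Then P(X_S = 1) = (1/2)^3 = 1/8. By linearity of expectation, E[# K_3] = C(39, 3) · (1/2)^3 = 9139 / 8 = 1142.375.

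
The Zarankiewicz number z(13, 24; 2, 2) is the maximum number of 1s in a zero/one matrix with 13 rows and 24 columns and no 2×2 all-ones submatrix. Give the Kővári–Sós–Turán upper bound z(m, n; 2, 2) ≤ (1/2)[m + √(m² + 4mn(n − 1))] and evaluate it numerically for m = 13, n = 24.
z(13, 24; 2, 2) ≤ (1/2)[13 + √(13² + 4·13·24·23)] = (1/2)[13 + √28873] = 91.4603

Kővári–Sós–Turán: let r_1, ..., r_13 be the row sums and z = Σ r_i the total number of 1s. Each pair of columns can share at most one row with both entries 1 (else a 2×2 all-ones block appears), so Σ_i C(r_i, 2) ≤ C(24, 2) = 276. By convexity Σ_i C(r_i, 2) ≥ 13·C(z/13, 2) = z(z − 13)/(2·13), giving z² − 13z − 13·24·23 ≤ 0 and hence z ≤ (1/2)[13 + √(169 + 4·7176)] = (1/2)[13 + √28873] ≈ (1/2)(13 + 169.9206) = 91.4603.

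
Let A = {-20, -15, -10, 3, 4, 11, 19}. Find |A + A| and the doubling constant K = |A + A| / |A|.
K = |A + A| / |A| = 26/7

Enumerate A + A = {a + b : a, b ∈ A}. With |A| = 7, there are |A|^2 = 49 ordered sum pairs; collecting distinct values, A + A = {-40, -35, -30, -25, -20, -17, -16, -12, -11, -9, -7, -6, -4, -1, 1, 4, 6, 7, 8, 9, 14, 15, 22, 23, 30, 38}, so |A + A| = 26. Thus K = 26/7. For comparison, the minimum possible |A + A| over all 7-element sets is 2·7 − 1 = 13 (so min K = 13/7), attained only by arithmetic progressions.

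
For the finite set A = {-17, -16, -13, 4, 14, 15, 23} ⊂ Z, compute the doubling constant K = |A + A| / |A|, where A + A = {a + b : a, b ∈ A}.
K = |A + A| / |A| = 27/7

Enumerate A + A = {a + b : a, b ∈ A}. With |A| = 7, there are |A|^2 = 49 ordered sum pairs; collecting distinct values, A + A = {-34, -33, -32, -30, -29, -26, -13, -12, -9, -3, -2, -1, 1, 2, 6, 7, 8, 10, 18, 19, 27, 28, 29, 30, 37, 38, 46}, so |A + A| = 27. Thus K = 27/7. For comparison, the minimum possible |A + A| over all 7-element sets is 2·7 − 1 = 13 (so min K = 13/7), attained only by arithmetic progressions.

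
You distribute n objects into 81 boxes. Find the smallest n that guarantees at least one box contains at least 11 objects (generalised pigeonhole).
n = (11 − 1)·81 + 1 = 811

By the generalised pigeonhole principle, to guarantee some box contains ≥ r objects we need more than (r − 1) · k objects total. Threshold: n = (r − 1) · k + 1. With r = 11 and k = 81: n = 10 · 81 + 1 = 810 + 1 = 811. For n = 810 = 10 · 81, we can put exactly 10 objects in every box, avoiding 11 in any single one — so 811 is tight.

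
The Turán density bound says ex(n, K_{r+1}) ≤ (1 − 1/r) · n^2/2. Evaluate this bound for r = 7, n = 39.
Turán density bound = (6/7) · 39^2/2 = 4563/7 ≈ 651.8571

Turán's theorem: ex(n, K_{r+1}) is achieved by the complete r-partite Turán graph T(n, r) with parts as balanced as possible, and is at most (1 − 1/r) · n^2/2. For r = 7, n = 39: the density bound is (6/7) · 1521/2 = 4563/7 ≈ 651.8571. The integer-valued extremum is e(T(39, 7)) = 651, which is strictly less than the density bound 4563/7 since 7 ∤ 39 (the parts of T(39, 7) cannot all be equal).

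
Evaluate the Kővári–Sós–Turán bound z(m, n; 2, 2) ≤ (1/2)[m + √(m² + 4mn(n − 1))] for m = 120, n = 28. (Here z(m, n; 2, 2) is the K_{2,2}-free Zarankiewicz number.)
z(120, 28; 2, 2) ≤ (1/2)[120 + √(120² + 4·120·28·27)] = (1/2)[120 + √377280] = 367.1156

Kővári–Sós–Turán: let r_1, ..., r_120 be the row sums and z = Σ r_i the total number of 1s. Each pair of columns can share at most one row with both entries 1 (else a 2×2 all-ones block appears), so Σ_i C(r_i, 2) ≤ C(28, 2) = 378. By convexity Σ_i C(r_i, 2) ≥ 120·C(z/120, 2) = z(z − 120)/(2·120), giving z² − 120z − 120·28·27 ≤ 0 and hence z ≤ (1/2)[120 + √(14400 + 4·90720)] = (1/2)[120 + √377280] ≈ (1/2)(120 + 614.2312) = 367.1156.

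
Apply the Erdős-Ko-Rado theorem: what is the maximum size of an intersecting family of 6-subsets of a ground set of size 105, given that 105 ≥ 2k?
max |F| = C(104, 5) = 91962520

Erdős-Ko-Rado (1961): when n ≥ 2k, max |F| = C(n−1, k−1). The bound is attained by the star {A : i ∈ A} for any fixed i ∈ [n]. Here C(105−1, 6−1) = C(104, 5) = 91962520.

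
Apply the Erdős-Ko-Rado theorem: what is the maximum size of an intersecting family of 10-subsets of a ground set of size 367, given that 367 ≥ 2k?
max |F| = C(366, 9) = 294113306805865690

Erdős-Ko-Rado (1961): when n ≥ 2k, max |F| = C(n−1, k−1). The bound is attained by the star {A : i ∈ A} for any fixed i ∈ [n]. Here C(367−1, 10−1) = C(366, 9) = 294113306805865690.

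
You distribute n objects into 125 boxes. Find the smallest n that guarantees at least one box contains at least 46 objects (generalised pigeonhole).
n = (46 − 1)·125 + 1 = 5626

By the generalised pigeonhole principle, to guarantee some box contains ≥ r objects we need more than (r − 1) · k objects total. Threshold: n = (r − 1) · k + 1. With r = 46 and k = 125: n = 45 · 125 + 1 = 5625 + 1 = 5626. For n = 5625 = 45 · 125, we can put exactly 45 objects in every box, avoiding 46 in any single one — so 5626 is tight.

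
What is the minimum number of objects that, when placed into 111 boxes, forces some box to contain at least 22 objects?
n = (22 − 1)·111 + 1 = 2332

By the generalised pigeonhole principle, to guarantee some box contains ≥ r objects we need more than (r − 1) · k objects total. Threshold: n = (r − 1) · k + 1. With r = 22 and k = 111: n = 21 · 111 + 1 = 2331 + 1 = 2332. For n = 2331 = 21 · 111, we can put exactly 21 objects in every box, avoiding 22 in any single one — so 2332 is tight.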